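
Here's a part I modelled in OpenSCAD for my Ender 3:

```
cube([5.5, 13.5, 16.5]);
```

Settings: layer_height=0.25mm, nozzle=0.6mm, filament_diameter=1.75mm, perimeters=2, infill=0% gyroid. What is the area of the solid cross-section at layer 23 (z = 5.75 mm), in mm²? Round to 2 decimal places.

74.25 mm²

At z = 5.75 mm: the cube is present — its section is the full 5.5×13.5 rectangle (area 74.25 mm²). Overall, the cross-section is a single solid region. Net area = 74.25 mm².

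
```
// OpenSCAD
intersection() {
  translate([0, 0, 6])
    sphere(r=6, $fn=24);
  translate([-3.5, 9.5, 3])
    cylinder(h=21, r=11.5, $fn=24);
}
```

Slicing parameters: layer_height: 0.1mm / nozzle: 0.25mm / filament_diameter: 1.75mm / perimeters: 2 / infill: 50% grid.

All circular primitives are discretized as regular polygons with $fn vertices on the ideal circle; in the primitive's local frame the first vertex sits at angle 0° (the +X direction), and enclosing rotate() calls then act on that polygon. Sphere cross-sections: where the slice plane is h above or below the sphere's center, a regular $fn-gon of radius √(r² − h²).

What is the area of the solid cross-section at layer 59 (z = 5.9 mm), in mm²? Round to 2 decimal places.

At z = 5.9 mm: the sphere: section is a regular 24-gon, circumradius = √(r²−h²) = √(6²−0.1²) = 5.999 (area = (24/2)·5.999²·sin(360°/24) = 111.78 mm²); the r=11.5 cylinder at (-3.5, 9.5) gives a regular 24-gon of circumradius 11.5 (constant along its height) (area = (24/2)·11.500²·sin(360°/24) = 410.75 mm²); Keeping only the common overlap: the r=11.5 cylinder at (-3.5, 9.5) partially overlaps the r=6 sphere; clipping to the common part keeps 65.05 mm² — area = 65.05 mm². Overall, the cross-section is a single solid region. Net area = 65.05 mm².

65.05 mm²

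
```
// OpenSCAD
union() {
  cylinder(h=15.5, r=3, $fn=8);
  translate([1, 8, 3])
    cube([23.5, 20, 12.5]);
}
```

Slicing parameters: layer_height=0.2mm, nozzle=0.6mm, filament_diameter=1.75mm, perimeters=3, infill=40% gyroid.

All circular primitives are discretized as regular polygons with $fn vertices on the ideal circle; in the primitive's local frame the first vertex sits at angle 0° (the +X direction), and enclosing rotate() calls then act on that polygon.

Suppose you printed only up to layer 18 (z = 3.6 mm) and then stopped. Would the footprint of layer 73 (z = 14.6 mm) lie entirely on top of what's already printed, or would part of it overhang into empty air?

entirely on top

Compare the two slices. At z = 3.6: the r=3 cylinder gives a regular 8-gon of circumradius 3 (constant along its height) (area = (8/2)·3.000²·sin(360°/8) = 25.46 mm²); the cube at (1, 8) is present — its section is the full 23.5×20 rectangle (area 470.00 mm²); Combining (union): the 2 present regions are separate (no shared area or edge), so areas and boundary lengths simply add and each stays a separate island — area = 495.46 mm². At z = 14.6: the r=3 cylinder contributes a regular 8-gon of circumradius 3 (area = (8/2)·3.000²·sin(360°/8) = 25.46 mm²); the cube at (1, 8) (footprint 23.5×20) is included at this height (area 470.00 mm²); Combining (union): the 2 present regions are separate (no shared area or edge), so areas and boundary lengths simply add and each stays a separate island — area = 495.46 mm². Checking containment: the cross-section at z = 14.6 is a subset of the cross-section at z = 3.6.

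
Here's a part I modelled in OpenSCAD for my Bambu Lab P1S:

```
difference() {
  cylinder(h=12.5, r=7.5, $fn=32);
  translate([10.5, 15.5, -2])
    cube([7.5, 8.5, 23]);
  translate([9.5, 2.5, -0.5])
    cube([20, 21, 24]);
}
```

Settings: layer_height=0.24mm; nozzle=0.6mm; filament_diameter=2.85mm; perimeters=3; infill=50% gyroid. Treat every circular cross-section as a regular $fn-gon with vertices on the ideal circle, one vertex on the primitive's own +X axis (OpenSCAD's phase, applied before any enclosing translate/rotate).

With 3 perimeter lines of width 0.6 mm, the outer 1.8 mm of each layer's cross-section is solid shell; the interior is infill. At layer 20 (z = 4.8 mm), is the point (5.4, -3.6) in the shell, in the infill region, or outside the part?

shell

At z = 4.8 mm: the r=7.5 cylinder contributes a regular 32-gon of circumradius 7.5; the cube at (10.5, 15.5) (footprint 7.5×8.5) is included at this height; the cube at (9.5, 2.5) is present — its section is the full 20×21 rectangle; Subtracting the remaining from the first: starting from the r=7.5 cylinder, the 7.5×8.5 cube at (10.5, 15.5) misses the remaining region (no effect); the 20×21 cube at (9.5, 2.5) misses the remaining region (no effect) — 1 connected region. Overall, the cross-section is a single solid region. The nearest boundary edge runs (6.93, -2.87)→(6.24, -4.17); distance from the point to it = 1.00 mm. The point is inside the cross-section, 1.00 mm from the nearest boundary — within the 1.8 mm shell band (3 × 0.6).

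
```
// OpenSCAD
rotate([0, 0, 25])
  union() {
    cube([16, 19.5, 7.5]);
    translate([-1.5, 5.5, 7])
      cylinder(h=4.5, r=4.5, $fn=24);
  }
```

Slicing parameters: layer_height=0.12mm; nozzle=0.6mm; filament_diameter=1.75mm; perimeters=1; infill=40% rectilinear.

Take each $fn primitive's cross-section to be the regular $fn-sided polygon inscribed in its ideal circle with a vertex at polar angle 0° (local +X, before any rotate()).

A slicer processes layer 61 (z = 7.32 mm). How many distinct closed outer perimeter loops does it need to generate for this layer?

1

At z = 7.32 mm: the 16×19.5 cube contributes its full rectangle; the r=4.5 cylinder at (-1.5, 5.5) contributes a regular 24-gon of circumradius 4.5; Merging all regions: the regions partially overlap (shared area 18.27 mm²), so overlapping operands fuse into one piece — 1 connected region; (rotated 25° about Z; rotation is an isometry so areas/perimeters/island counts are preserved). The result has 1 disconnected region.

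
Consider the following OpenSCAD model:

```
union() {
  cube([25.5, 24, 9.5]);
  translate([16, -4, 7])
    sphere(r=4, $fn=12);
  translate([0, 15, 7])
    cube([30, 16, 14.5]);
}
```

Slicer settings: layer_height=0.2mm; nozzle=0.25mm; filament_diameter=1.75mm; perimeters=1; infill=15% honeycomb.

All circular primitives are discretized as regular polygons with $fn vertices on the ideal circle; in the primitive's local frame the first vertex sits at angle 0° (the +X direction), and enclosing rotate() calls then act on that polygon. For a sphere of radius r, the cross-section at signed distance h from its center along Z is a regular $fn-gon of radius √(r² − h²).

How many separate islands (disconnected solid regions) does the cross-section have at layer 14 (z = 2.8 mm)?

At z = 2.8 mm: the 25.5×24 cube contributes its full rectangle; the sphere at (16, -4) does not reach this height (|z−center|=4.200 > r=4); the cube at (0, 15) does not reach this height (z outside [7, 21.5]); Combining (union): only the 25.5×24 cube is present, so the union is just that shape — 1 connected region. Overall, the cross-section is a single solid region. Island count = 1.

1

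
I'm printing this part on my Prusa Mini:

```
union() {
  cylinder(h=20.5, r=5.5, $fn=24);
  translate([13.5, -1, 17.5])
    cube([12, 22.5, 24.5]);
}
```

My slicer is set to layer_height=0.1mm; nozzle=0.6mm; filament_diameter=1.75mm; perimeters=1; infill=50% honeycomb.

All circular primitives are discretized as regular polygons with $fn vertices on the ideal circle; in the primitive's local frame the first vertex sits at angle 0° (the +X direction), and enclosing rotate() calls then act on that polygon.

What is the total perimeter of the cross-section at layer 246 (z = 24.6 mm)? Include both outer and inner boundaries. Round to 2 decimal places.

69.00 mm

At z = 24.6 mm: the cylinder does not reach this height (z outside [0, 20.5]); the cube at (13.5, -1) (footprint 12×22.5) is included at this height (perimeter 69.00 mm); Taking the union: only the 12×22.5 cube at (13.5, -1) is present, so the union is just that shape — boundary = 69.00 mm. Overall, the cross-section is a single solid region. Total boundary length (outer) = 69.00 mm.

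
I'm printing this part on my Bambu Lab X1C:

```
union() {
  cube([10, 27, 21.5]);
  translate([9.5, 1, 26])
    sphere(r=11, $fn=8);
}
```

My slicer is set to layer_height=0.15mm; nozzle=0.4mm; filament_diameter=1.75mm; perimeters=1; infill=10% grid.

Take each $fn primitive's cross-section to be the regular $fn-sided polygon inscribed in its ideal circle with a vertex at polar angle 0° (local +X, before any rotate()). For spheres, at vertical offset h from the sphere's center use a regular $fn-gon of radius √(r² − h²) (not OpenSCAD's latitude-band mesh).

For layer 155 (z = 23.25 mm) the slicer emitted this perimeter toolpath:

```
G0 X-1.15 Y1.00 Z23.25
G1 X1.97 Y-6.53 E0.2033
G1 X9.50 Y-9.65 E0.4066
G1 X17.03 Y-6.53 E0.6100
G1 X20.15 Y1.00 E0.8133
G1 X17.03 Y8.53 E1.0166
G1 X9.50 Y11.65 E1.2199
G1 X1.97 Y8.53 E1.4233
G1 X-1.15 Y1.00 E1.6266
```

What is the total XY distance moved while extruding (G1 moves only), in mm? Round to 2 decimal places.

65.21 mm

Sum the Euclidean lengths of each G1 segment: total = 65.21 mm.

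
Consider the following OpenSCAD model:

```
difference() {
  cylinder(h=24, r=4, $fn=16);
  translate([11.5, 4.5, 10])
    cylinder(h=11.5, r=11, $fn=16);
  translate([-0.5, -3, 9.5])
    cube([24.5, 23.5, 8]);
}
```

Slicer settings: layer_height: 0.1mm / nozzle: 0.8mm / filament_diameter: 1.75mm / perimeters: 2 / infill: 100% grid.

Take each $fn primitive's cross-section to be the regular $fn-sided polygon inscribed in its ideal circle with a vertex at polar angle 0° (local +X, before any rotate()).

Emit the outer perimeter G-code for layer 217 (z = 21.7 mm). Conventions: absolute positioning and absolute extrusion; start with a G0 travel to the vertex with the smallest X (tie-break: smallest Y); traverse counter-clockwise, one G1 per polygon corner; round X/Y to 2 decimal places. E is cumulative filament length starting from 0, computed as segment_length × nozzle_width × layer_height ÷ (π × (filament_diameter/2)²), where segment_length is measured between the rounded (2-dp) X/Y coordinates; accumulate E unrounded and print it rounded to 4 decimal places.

G0 X-4.00 Y0.00 Z21.70
G1 X-3.70 Y-1.53 E0.0519
G1 X-2.83 Y-2.83 E0.1039
G1 X-1.53 Y-3.70 E0.1559
G1 X0.00 Y-4.00 E0.2078
G1 X1.53 Y-3.70 E0.2596
G1 X2.83 Y-2.83 E0.3117
G1 X3.70 Y-1.53 E0.3637
G1 X4.00 Y0.00 E0.4155
G1 X3.70 Y1.53 E0.4674
G1 X2.83 Y2.83 E0.5194
G1 X1.53 Y3.70 E0.5714
G1 X0.00 Y4.00 E0.6233
G1 X-1.53 Y3.70 E0.6752
G1 X-2.83 Y2.83 E0.7272
G1 X-3.70 Y1.53 E0.7792
G1 X-4.00 Y0.00 E0.8311

At z = 21.7 mm: the r=4 cylinder contributes a regular 16-gon of circumradius 4; the cylinder at (11.5, 4.5) is not intersected at this z (z outside [10, 21.5]); the cube at (-0.5, -3) does not reach this height (z outside [9.5, 17.5]); Subtracting the remaining from the first: none of the subtracted shapes is present at this height, so the r=4 cylinder is unchanged — 1 connected region. The outline is a single polygon with 16 vertices. Extrusion per mm of travel: 0.8 × 0.1 / (π × 0.875²) = 0.033260. Accumulating E over each segment gives final E = 0.8311.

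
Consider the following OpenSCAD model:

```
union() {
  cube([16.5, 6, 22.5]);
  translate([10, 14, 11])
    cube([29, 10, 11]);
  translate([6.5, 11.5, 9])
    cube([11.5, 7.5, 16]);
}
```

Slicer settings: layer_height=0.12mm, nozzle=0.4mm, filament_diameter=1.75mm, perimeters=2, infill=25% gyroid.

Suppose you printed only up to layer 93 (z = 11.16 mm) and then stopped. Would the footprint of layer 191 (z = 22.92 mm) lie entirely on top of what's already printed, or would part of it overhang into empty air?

Compare the two slices. At z = 11.16: the cube (footprint 16.5×6) is included at this height (area 99.00 mm²); the cube at (10, 14) is present — its section is the full 29×10 rectangle (area 290.00 mm²); the cube at (6.5, 11.5) is present — its section is the full 11.5×7.5 rectangle (area 86.25 mm²); Merging all regions: the regions partially overlap — summed areas 475.25 mm² minus the doubly-counted overlap 40.00 mm² gives 435.25 mm² — area = 435.25 mm². At z = 22.92: the cube is absent (z outside [0, 22.5]); the cube at (10, 14) is not intersected at this z (z outside [11, 22]); the cube at (6.5, 11.5) (footprint 11.5×7.5) is included at this height (area 86.25 mm²); Combining (union): only the 11.5×7.5 cube at (6.5, 11.5) is present, so the union is just that shape — area = 86.25 mm². Checking containment: the cross-section at z = 22.92 is a subset of the cross-section at z = 11.16.

entirely on top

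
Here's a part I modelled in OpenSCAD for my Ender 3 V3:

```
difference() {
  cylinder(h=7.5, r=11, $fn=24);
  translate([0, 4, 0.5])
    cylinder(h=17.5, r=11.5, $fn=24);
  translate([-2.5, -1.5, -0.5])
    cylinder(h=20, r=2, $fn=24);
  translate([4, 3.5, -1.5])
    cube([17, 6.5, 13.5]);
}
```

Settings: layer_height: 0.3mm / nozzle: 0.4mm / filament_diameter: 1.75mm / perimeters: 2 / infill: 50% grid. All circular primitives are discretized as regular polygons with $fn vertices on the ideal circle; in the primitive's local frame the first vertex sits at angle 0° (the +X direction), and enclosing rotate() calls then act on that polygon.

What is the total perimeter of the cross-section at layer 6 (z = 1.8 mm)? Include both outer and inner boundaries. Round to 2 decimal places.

At z = 1.8 mm: the r=11 cylinder gives a regular 24-gon of circumradius 11 (constant along its height) (perimeter = 2·24·11.000·sin(180°/24) = 68.92 mm); the cylinder at (0, 4): section is a regular 24-gon, circumradius r=11.5 (perimeter = 2·24·11.500·sin(180°/24) = 72.05 mm); the r=2 cylinder at (-2.5, -1.5) contributes a regular 24-gon of circumradius 2 (perimeter = 2·24·2.000·sin(180°/24) = 12.53 mm); the cube at (4, 3.5) (footprint 17×6.5) is included at this height (perimeter 47.00 mm); Subtracting the remaining from the first: starting from the r=11 cylinder, the r=11.5 cylinder at (0, 4) partially overlaps it — only the 303.50 mm² overlap (of its 410.75 mm²) is removed, clipping the outline; the r=2 cylinder at (-2.5, -1.5) misses the remaining region (no effect); the 17×6.5 cube at (4, 3.5) misses the remaining region (no effect) — boundary = 64.68 mm. Overall, the cross-section is a single solid region. Total boundary length (outer) = 64.68 mm.

64.68 mm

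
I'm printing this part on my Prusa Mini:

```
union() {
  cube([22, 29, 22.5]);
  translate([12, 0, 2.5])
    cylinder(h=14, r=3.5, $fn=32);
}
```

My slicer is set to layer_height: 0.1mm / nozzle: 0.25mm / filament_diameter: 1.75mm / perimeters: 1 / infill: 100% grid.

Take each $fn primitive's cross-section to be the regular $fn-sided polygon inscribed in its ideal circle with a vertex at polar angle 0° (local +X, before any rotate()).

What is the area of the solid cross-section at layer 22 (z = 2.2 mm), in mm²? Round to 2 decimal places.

638.00 mm²

At z = 2.2 mm: the cube is present — its section is the full 22×29 rectangle (area 638.00 mm²); the cylinder at (12, 0) is absent (z outside [2.5, 16.5]); Combining (union): only the 22×29 cube is present, so the union is just that shape — area = 638.00 mm². Overall, the cross-section is a single solid region. Net area = 638.00 mm².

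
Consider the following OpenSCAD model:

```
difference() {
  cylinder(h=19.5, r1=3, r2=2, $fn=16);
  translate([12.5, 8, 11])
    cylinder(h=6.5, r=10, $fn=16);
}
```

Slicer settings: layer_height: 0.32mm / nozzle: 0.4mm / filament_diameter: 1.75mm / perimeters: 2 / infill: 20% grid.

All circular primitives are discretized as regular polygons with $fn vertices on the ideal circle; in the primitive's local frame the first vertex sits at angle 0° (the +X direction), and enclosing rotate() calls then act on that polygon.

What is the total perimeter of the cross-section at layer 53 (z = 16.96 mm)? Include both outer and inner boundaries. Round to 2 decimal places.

At z = 16.96 mm: the cone: at t=0.870 of its height the radius interpolates to r₁+(r₂−r₁)t = 2.130, giving a regular 16-gon of that circumradius (perimeter = 2·16·2.130·sin(180°/16) = 13.30 mm); the r=10 cylinder at (12.5, 8) contributes a regular 16-gon of circumradius 10 (perimeter = 2·16·10.000·sin(180°/16) = 62.43 mm); Taking the first minus the rest: starting from the cone, the r=10 cylinder at (12.5, 8) misses the remaining region (no effect) — boundary = 13.30 mm. Overall, the cross-section is a single solid region. Total boundary length (outer) = 13.30 mm.

13.30 mm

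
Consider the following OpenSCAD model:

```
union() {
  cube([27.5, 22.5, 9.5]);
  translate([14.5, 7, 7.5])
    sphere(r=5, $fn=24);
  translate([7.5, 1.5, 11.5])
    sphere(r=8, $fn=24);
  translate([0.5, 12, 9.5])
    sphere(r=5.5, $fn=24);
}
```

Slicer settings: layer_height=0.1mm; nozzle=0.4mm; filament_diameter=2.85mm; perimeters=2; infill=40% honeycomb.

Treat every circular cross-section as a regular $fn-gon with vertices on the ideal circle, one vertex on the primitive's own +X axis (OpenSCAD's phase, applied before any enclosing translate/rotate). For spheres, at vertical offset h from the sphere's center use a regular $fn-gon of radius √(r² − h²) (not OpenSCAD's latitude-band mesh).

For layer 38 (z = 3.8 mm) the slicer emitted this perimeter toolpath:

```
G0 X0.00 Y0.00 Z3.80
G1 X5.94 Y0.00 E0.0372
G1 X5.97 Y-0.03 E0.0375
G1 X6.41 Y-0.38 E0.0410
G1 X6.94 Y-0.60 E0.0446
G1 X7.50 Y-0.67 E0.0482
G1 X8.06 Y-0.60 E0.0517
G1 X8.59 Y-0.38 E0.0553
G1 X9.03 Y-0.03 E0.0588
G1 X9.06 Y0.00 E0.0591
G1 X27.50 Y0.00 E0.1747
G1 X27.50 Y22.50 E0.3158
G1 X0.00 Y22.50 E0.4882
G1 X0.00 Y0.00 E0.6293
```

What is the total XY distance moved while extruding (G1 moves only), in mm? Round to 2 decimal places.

100.37 mm

Sum the Euclidean lengths of each G1 segment: total = 100.37 mm.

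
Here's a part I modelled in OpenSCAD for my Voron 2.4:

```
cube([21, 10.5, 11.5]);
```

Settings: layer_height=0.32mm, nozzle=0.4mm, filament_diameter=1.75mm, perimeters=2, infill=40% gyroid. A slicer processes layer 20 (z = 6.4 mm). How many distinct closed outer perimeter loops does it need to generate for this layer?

1

At z = 6.4 mm: the cube is present — its section is the full 21×10.5 rectangle. The result has 1 disconnected region.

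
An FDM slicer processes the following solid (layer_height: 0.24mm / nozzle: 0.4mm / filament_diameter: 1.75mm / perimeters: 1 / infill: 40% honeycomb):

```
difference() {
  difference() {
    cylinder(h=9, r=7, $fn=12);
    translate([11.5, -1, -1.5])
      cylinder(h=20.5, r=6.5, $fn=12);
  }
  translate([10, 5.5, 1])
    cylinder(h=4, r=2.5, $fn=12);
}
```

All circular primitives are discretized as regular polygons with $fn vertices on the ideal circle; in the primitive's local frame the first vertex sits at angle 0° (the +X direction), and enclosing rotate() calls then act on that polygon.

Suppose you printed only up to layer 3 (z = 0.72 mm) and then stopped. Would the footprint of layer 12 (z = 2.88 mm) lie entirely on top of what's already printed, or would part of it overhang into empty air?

entirely on top

Compare the two slices. At z = 0.72: the r=7 cylinder gives a regular 12-gon of circumradius 7 (constant along its height) (area = (12/2)·7.000²·sin(360°/12) = 147.00 mm²); the r=6.5 cylinder at (11.5, -1) gives a regular 12-gon of circumradius 6.5 (constant along its height) (area = (12/2)·6.500²·sin(360°/12) = 126.75 mm²); Taking the first minus the rest: starting from the r=7 cylinder (147.00 mm²), the r=6.5 cylinder at (11.5, -1) partially overlaps it — only the 7.10 mm² overlap (of its 126.75 mm²) is removed, clipping the outline — area = 139.90 mm²; the cylinder at (10, 5.5) is absent (z outside [1, 5]); Subtracting the remaining from the first: none of the subtracted shapes is present at this height, so that combined region is unchanged — area = 139.90 mm². At z = 2.88: the r=7 cylinder gives a regular 12-gon of circumradius 7 (constant along its height) (area = (12/2)·7.000²·sin(360°/12) = 147.00 mm²); the r=6.5 cylinder at (11.5, -1) gives a regular 12-gon of circumradius 6.5 (constant along its height) (area = (12/2)·6.500²·sin(360°/12) = 126.75 mm²); Subtracting the remaining from the first: starting from the r=7 cylinder (147.00 mm²), the r=6.5 cylinder at (11.5, -1) partially overlaps it — only the 7.10 mm² overlap (of its 126.75 mm²) is removed, clipping the outline — area = 139.90 mm²; the cylinder at (10, 5.5): section is a regular 12-gon, circumradius r=2.5 (area = (12/2)·2.500²·sin(360°/12) = 18.75 mm²); After the difference (first − rest): starting from the result so far (139.90 mm²), the r=2.5 cylinder at (10, 5.5) misses the remaining region (no effect) — area = 139.90 mm². Checking containment: the cross-section at z = 2.88 is a subset of the cross-section at z = 0.72.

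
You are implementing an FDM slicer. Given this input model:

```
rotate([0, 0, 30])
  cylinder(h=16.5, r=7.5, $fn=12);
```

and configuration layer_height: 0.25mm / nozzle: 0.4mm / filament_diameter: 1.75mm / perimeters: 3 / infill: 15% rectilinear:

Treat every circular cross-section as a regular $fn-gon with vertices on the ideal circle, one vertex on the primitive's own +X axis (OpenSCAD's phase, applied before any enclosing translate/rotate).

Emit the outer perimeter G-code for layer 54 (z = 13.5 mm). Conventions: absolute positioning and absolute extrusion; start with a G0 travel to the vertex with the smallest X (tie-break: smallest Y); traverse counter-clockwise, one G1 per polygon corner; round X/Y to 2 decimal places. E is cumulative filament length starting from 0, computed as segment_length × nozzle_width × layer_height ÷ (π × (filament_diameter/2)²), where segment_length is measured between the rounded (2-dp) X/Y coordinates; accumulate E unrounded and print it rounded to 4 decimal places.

G0 X-7.50 Y0.00 Z13.50
G1 X-6.50 Y-3.75 E0.1614
G1 X-3.75 Y-6.50 E0.3230
G1 X0.00 Y-7.50 E0.4844
G1 X3.75 Y-6.50 E0.6458
G1 X6.50 Y-3.75 E0.8074
G1 X7.50 Y0.00 E0.9688
G1 X6.50 Y3.75 E1.1302
G1 X3.75 Y6.50 E1.2918
G1 X0.00 Y7.50 E1.4532
G1 X-3.75 Y6.50 E1.6146
G1 X-6.50 Y3.75 E1.7762
G1 X-7.50 Y0.00 E1.9376

At z = 13.5 mm: the cylinder: section is a regular 12-gon, circumradius r=7.5; (rotated 30° about Z; rotation is an isometry so areas/perimeters/island counts are preserved). The outline is a single polygon with 12 vertices. Extrusion per mm of travel: 0.4 × 0.25 / (π × 0.875²) = 0.041575. Accumulating E over each segment gives final E = 1.9376.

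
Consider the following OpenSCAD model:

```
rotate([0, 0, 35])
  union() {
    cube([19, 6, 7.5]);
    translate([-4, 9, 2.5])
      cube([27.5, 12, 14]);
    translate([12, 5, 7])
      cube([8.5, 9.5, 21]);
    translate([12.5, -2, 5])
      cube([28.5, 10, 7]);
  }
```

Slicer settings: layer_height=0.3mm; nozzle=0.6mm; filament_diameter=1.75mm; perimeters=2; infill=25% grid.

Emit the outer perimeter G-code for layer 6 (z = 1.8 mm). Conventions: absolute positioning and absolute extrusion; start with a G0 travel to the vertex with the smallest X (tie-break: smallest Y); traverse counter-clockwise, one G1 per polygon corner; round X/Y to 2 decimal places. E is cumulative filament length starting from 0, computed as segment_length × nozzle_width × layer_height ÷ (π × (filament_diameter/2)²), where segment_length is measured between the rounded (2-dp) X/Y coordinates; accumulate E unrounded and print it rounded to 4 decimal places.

At z = 1.8 mm: the 19×6 cube contributes its full rectangle; the cube at (-4, 9) is absent (z outside [2.5, 16.5]); the cube at (12, 5) is absent (z outside [7, 28]); the cube at (12.5, -2) is absent (z outside [5, 12]); Combining (union): only the 19×6 cube is present, so the union is just that shape — 1 connected region; (whole slice rotated 35° about Z — lengths, areas and connectivity unchanged). The outline is a single polygon with 4 vertices. Extrusion per mm of travel: 0.6 × 0.3 / (π × 0.875²) = 0.074835. Accumulating E over each segment gives final E = 3.7407.

G0 X-3.44 Y4.91 Z1.80
G1 X0.00 Y0.00 E0.4486
G1 X15.56 Y10.90 E1.8704
G1 X12.12 Y15.81 E2.3190
G1 X-3.44 Y4.91 E3.7407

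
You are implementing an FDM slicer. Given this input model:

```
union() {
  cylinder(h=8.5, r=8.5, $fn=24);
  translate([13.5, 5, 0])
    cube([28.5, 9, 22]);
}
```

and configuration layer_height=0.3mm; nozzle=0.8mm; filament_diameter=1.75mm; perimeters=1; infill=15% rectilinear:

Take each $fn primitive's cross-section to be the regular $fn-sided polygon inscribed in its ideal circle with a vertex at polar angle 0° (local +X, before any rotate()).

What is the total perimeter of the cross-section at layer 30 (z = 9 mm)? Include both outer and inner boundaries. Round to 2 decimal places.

75.00 mm

At z = 9 mm: the cylinder is not intersected at this z (z outside [0, 8.5]); the 28.5×9 cube at (13.5, 5) contributes its full rectangle (perimeter 75.00 mm); Merging all regions: only the 28.5×9 cube at (13.5, 5) is present, so the union is just that shape — boundary = 75.00 mm. Overall, the cross-section is a single solid region. Total boundary length (outer) = 75.00 mm.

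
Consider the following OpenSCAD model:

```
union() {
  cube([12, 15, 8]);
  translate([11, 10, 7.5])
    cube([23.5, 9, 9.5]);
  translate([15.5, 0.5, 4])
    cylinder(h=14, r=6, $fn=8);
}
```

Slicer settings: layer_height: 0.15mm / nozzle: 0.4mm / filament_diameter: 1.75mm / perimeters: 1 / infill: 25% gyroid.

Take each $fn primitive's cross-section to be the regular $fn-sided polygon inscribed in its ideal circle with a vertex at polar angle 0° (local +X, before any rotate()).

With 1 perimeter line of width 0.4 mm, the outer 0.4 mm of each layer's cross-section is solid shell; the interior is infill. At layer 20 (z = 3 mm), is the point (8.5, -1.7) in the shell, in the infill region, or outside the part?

outside

At z = 3 mm: the cube (footprint 12×15) is included at this height; the cube at (11, 10) is not intersected at this z (z outside [7.5, 17]); the cylinder at (15.5, 0.5) does not reach this height (z outside [4, 18]); Merging all regions: only the 12×15 cube is present, so the union is just that shape — 1 connected region. Overall, the cross-section is a single solid region. The nearest boundary edge runs (0.00, 0.00)→(12.00, 0.00); distance from the point to it = 1.70 mm. The point is not inside any of the regions above, so it lies outside the cross-section (1.70 mm from the nearest boundary).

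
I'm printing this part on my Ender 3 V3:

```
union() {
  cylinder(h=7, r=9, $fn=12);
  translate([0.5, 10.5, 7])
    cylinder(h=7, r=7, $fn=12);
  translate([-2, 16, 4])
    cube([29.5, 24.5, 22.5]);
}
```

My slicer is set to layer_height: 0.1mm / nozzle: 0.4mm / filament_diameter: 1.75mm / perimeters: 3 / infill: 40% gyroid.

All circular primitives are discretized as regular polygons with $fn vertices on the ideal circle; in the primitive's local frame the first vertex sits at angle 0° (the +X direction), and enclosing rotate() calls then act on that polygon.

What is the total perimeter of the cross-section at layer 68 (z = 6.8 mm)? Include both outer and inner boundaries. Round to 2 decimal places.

At z = 6.8 mm: the r=9 cylinder contributes a regular 12-gon of circumradius 9 (perimeter = 2·12·9.000·sin(180°/12) = 55.90 mm); the cylinder at (0.5, 10.5) is not intersected at this z (z outside [7, 14]); the cube at (-2, 16) (footprint 29.5×24.5) is included at this height (perimeter 108.00 mm); Combining (union): the 2 present regions are separate (no shared area or edge), so areas and boundary lengths simply add and each stays a separate island — boundary = 163.90 mm. Overall, the cross-section has 2 separate islands. Total boundary length (outer) = 163.90 mm.

163.90 mm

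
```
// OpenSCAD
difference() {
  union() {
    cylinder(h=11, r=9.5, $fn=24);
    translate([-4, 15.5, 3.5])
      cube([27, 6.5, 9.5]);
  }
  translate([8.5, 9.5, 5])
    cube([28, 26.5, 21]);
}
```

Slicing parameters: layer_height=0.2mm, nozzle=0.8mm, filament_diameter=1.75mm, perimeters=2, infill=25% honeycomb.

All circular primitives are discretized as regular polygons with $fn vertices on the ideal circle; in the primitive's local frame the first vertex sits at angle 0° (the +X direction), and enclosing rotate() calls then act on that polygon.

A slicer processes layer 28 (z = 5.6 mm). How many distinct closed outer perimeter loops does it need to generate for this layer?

At z = 5.6 mm: the cylinder: section is a regular 24-gon, circumradius r=9.5; the cube at (-4, 15.5) (footprint 27×6.5) is included at this height; Merging all regions: the 2 present regions are separate (no shared area or edge), so areas and boundary lengths simply add and each stays a separate island — 2 connected regions; the 28×26.5 cube at (8.5, 9.5) contributes its full rectangle; After the difference (first − rest): starting from the result so far, the 28×26.5 cube at (8.5, 9.5) partially overlaps it — only the 94.25 mm² overlap (of its 742.00 mm²) is removed, clipping the outline — 2 connected regions. The result has 2 disconnected regions.

2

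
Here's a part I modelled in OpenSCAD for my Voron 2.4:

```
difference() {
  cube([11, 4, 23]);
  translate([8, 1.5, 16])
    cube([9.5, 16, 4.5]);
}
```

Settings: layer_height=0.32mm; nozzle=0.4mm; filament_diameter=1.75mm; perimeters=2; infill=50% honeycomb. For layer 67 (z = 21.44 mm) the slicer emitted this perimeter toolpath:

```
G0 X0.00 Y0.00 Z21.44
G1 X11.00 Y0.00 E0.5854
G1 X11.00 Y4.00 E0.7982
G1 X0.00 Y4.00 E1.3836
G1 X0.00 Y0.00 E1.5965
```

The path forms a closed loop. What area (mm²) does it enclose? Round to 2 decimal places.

Apply the shoelace formula to the sequence of (X, Y) vertices; enclosed area = 44.00 mm².

44.00 mm²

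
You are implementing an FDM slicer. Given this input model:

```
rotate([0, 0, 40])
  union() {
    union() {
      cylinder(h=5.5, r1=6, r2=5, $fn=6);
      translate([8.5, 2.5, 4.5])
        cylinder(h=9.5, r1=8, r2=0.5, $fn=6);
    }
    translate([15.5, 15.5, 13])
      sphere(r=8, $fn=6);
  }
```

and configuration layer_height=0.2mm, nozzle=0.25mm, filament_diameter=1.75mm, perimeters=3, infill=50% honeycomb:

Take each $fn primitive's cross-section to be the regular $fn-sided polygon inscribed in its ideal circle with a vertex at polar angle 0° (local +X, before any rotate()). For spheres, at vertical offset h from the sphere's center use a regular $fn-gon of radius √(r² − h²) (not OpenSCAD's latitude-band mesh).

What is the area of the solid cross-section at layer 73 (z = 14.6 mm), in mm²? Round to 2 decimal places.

At z = 14.6 mm: the cone does not reach this height (z outside [0, 5.5]); the cone at (8.5, 2.5) is absent (z outside [4.5, 14]); Taking the union: nothing is present at this height; the r=8 sphere at (15.5, 15.5) contributes a regular 6-gon of circumradius √(8²−1.6²) = 7.838 (area = (6/2)·7.838²·sin(360°/6) = 159.63 mm²); Merging all regions: only the r=8 sphere at (15.5, 15.5) is present, so the union is just that shape — area = 159.63 mm²; (rotated 40° about Z; rotation is an isometry so areas/perimeters/island counts are preserved). Overall, the cross-section is a single solid region. Net area = 159.63 mm².

159.63 mm²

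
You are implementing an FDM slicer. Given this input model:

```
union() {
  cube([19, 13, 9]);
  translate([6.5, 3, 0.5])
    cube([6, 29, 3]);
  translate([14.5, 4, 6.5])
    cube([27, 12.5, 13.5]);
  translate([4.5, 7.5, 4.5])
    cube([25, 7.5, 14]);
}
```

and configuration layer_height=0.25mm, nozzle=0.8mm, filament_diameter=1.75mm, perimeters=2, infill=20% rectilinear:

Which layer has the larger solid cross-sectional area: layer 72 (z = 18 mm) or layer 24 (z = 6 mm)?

Layer 72 (z = 18): the cube does not reach this height (z outside [0, 9]); the cube at (6.5, 3) does not reach this height (z outside [0.5, 3.5]); the 27×12.5 cube at (14.5, 4) contributes its full rectangle (area 337.50 mm²); the 25×7.5 cube at (4.5, 7.5) contributes its full rectangle (area 187.50 mm²); Merging all regions: the regions partially overlap — summed areas 525.00 mm² minus the doubly-counted overlap 112.50 mm² gives 412.50 mm² — area = 412.50 mm². So its area = 412.50 mm². Layer 24 (z = 6): the 19×13 cube contributes its full rectangle (area 247.00 mm²); the cube at (6.5, 3) is absent (z outside [0.5, 3.5]); the cube at (14.5, 4) is not intersected at this z (z outside [6.5, 20]); the cube at (4.5, 7.5) (footprint 25×7.5) is included at this height (area 187.50 mm²); Merging all regions: the regions partially overlap — summed areas 434.50 mm² minus the doubly-counted overlap 79.75 mm² gives 354.75 mm² — area = 354.75 mm². So its area = 354.75 mm². Layer 72 is larger (412.50 vs 354.75 mm²).

layer 72 (z = 18 mm)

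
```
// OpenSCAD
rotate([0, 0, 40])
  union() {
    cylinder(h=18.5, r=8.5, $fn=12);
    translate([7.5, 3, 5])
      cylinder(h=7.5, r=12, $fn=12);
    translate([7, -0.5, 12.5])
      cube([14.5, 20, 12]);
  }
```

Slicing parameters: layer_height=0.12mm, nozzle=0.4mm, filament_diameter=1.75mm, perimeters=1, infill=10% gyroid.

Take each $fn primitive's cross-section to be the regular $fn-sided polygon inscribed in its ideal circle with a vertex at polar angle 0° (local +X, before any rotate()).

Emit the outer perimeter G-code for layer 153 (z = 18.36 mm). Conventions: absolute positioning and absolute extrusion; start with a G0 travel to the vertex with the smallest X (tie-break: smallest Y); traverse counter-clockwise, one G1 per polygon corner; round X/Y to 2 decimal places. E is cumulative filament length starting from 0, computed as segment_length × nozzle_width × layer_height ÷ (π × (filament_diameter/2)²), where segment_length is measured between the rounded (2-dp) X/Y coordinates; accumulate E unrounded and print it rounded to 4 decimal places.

At z = 18.36 mm: the r=8.5 cylinder contributes a regular 12-gon of circumradius 8.5; the cylinder at (7.5, 3) is absent (z outside [5, 12.5]); the 14.5×20 cube at (7, -0.5) contributes its full rectangle; Merging all regions: the regions partially overlap (shared area 4.74 mm²), so overlapping operands fuse into one piece — 1 connected region; (whole slice rotated 40° about Z — lengths, areas and connectivity unchanged). The outline is a single polygon with 15 vertices. Extrusion per mm of travel: 0.4 × 0.12 / (π × 0.875²) = 0.019956. Accumulating E over each segment gives final E = 2.1931.

G0 X-8.37 Y-1.48 Z18.36
G1 X-6.51 Y-5.46 E0.0877
G1 X-2.91 Y-7.99 E0.1755
G1 X1.48 Y-8.37 E0.2634
G1 X5.46 Y-6.51 E0.3511
G1 X7.99 Y-2.91 E0.4389
G1 X8.37 Y1.48 E0.5268
G1 X6.73 Y4.99 E0.6041
G1 X16.79 Y13.44 E0.8663
G1 X3.94 Y28.76 E1.2654
G1 X-7.17 Y19.44 E1.5548
G1 X2.40 Y8.03 E1.8519
G1 X-1.48 Y8.37 E1.9297
G1 X-5.46 Y6.51 E2.0173
G1 X-7.99 Y2.91 E2.1051
G1 X-8.37 Y-1.48 E2.1931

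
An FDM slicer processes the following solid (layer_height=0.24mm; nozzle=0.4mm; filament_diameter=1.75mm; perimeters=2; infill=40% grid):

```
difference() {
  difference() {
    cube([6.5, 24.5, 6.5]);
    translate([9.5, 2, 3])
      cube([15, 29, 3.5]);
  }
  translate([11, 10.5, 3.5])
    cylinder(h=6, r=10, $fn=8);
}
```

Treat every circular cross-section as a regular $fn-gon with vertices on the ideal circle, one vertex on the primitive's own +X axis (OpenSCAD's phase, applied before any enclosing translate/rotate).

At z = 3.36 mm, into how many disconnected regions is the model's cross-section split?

1

At z = 3.36 mm: the cube (footprint 6.5×24.5) is included at this height; the cube at (9.5, 2) (footprint 15×29) is included at this height; After the difference (first − rest): starting from the 6.5×24.5 cube, the 15×29 cube at (9.5, 2) misses the remaining region (no effect) — 1 connected region; the cylinder at (11, 10.5) is absent (z outside [3.5, 9.5]); Taking the first minus the rest: none of the subtracted shapes is present at this height, so that combined region is unchanged — 1 connected region. The result has 1 disconnected region.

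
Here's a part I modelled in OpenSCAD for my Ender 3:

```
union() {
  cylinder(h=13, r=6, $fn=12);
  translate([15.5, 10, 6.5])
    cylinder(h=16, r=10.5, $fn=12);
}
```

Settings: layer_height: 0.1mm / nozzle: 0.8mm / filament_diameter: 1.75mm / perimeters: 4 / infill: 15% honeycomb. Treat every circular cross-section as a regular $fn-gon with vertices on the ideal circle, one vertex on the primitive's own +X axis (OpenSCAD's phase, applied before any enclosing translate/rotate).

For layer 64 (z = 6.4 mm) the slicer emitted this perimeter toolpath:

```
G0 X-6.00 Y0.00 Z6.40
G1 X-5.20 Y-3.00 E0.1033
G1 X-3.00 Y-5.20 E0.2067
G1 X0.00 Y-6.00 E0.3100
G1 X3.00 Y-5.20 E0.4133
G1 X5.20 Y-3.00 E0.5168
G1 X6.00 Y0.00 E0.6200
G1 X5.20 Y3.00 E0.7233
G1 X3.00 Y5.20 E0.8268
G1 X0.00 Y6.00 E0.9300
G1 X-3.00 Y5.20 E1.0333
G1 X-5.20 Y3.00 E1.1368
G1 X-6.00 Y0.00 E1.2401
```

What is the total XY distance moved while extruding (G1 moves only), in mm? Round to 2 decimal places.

Sum the Euclidean lengths of each G1 segment: total = 37.28 mm.

37.28 mm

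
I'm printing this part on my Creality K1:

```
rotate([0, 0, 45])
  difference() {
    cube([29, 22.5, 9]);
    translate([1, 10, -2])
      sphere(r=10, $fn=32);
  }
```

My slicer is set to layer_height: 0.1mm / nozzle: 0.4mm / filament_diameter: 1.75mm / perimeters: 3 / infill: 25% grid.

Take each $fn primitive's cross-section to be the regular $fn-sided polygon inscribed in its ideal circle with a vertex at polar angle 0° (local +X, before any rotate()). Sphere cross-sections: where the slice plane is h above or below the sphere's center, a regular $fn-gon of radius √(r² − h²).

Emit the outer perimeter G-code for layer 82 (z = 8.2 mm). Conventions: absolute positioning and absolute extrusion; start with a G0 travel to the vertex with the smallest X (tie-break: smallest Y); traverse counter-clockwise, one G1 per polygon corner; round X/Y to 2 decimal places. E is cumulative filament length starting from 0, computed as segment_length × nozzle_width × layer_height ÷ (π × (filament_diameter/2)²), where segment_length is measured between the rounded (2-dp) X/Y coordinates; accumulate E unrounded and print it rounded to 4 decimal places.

G0 X-15.91 Y15.91 Z8.20
G1 X0.00 Y0.00 E0.3742
G1 X20.51 Y20.51 E0.8565
G1 X4.60 Y36.42 E1.2307
G1 X-15.91 Y15.91 E1.7131

At z = 8.2 mm: the cube is present — its section is the full 29×22.5 rectangle; the sphere at (1, 10) is absent (|z−center|=10.200 > r=10); Taking the first minus the rest: none of the subtracted shapes is present at this height, so the 29×22.5 cube is unchanged — 1 connected region; (whole slice rotated 45° about Z — lengths, areas and connectivity unchanged). The outline is a single polygon with 4 vertices. Extrusion per mm of travel: 0.4 × 0.1 / (π × 0.875²) = 0.016630. Accumulating E over each segment gives final E = 1.7131.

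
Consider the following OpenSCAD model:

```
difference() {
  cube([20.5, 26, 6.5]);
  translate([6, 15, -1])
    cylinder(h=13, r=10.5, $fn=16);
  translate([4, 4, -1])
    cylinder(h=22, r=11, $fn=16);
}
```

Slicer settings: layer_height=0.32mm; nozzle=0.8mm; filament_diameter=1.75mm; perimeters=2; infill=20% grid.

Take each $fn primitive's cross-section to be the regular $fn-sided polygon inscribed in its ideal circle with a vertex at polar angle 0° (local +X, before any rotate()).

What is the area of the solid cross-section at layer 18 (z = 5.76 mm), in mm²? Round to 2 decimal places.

At z = 5.76 mm: the 20.5×26 cube contributes its full rectangle (area 533.00 mm²); the r=10.5 cylinder at (6, 15) contributes a regular 16-gon of circumradius 10.5 (area = (16/2)·10.500²·sin(360°/16) = 337.53 mm²); the cylinder at (4, 4): section is a regular 16-gon, circumradius r=11 (area = (16/2)·11.000²·sin(360°/16) = 370.44 mm²); Taking the first minus the rest: starting from the 20.5×26 cube (533.00 mm²), the r=10.5 cylinder at (6, 15) partially overlaps it — only the 285.76 mm² overlap (of its 337.53 mm²) is removed, clipping the outline; the r=11 cylinder at (4, 4) partially overlaps it — only the 82.60 mm² overlap (of its 370.44 mm²) is removed, clipping the outline — area = 164.64 mm². Overall, the cross-section is a single solid region. Net area = 164.64 mm².

164.64 mm²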